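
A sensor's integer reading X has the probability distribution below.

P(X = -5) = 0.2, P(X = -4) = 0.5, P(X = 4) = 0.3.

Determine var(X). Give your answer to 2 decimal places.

E[X] = (-5)(0.2) + (-4)(0.5) + (4)(0.3) = -1.8
E[X²] = (-5)²(0.2) + (-4)²(0.5) + (4)²(0.3) = 17.8
var(X) = E[X²] − (E[X])² = 17.8 − (-1.8)² = 14.56

14.56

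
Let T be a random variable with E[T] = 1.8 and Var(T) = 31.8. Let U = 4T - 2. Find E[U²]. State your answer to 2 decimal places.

535.84

E[4T - 2] = 4·1.8 − 2 = 5.2
Var(4T - 2) = (4)²·31.8 = 508.8
E[U²] = Var(U) + (E[U])² = 508.8 + (5.2)² = 535.84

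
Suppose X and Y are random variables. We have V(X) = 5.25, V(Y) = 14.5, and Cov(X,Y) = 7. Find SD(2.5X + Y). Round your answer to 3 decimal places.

9.073

V(2.5X + Y) = (2.5)²·V(X) + (1)²·V(Y) + 2·(2.5)·(1)·Cov(X,Y)
= 6.25·5.25 + 1·14.5 + 5·7 = 82.3125
SD(2.5X + Y) = √82.3125 ≈ 9.073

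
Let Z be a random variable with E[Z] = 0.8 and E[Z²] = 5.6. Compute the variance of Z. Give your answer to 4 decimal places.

4.9600

var(Z) = 5.6 − (0.8)² = 4.96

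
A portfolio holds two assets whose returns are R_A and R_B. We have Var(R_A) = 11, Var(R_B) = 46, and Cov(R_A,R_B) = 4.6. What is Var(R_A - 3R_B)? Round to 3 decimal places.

Var(R_A - 3R_B) = (1)²·Var(R_A) + (-3)²·Var(R_B) + 2·(1)·(-3)·Cov(R_A,R_B)
= 1·11 + 9·46 + -6·4.6 = 397.4

397.400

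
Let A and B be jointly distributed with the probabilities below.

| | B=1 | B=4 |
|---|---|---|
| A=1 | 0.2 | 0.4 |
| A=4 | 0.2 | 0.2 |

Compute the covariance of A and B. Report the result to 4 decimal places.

-0.3600

E[A] = 2.2,  E[B] = 2.8
E[AB] = 5.8
Cov(A,B) = E[AB] − E[A]E[B] = 5.8 − (2.2)(2.8) = -0.36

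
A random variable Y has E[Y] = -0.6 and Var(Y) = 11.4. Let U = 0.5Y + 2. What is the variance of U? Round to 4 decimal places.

Var(0.5Y + 2) = (0.5)²·Var(Y) = 0.25·11.4 = 2.85

2.8500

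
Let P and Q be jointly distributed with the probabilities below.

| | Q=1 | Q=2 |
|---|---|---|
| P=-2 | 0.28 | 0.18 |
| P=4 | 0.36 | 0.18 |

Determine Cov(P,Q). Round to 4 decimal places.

-0.0864

E[P] = 1.24,  E[Q] = 1.36
E[PQ] = 1.6
Cov(P,Q) = E[PQ] − E[P]E[Q] = 1.6 − (1.24)(1.36) = -0.0864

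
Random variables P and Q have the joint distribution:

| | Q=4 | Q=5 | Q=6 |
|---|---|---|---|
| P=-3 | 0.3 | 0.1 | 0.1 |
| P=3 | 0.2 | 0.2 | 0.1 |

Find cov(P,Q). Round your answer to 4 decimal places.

E[P] = 0,  E[Q] = 4.7
E[PQ] = 0.3
cov(P,Q) = E[PQ] − E[P]E[Q] = 0.3 − (0)(4.7) = 0.3

0.3000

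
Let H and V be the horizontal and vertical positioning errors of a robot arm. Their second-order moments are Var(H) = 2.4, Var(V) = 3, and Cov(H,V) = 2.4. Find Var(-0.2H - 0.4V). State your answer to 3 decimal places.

Var(-0.2H - 0.4V) = (-0.2)²·Var(H) + (-0.4)²·Var(V) + 2·(-0.2)·(-0.4)·Cov(H,V)
= 0.04·2.4 + 0.16·3 + 0.16·2.4 = 0.96

0.960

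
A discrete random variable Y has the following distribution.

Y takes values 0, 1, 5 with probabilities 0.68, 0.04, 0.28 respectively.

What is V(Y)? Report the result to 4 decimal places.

4.9664

E[Y] = (0)(0.68) + (1)(0.04) + (5)(0.28) = 1.44
E[Y²] = (0)²(0.68) + (1)²(0.04) + (5)²(0.28) = 7.04
V(Y) = E[Y²] − (E[Y])² = 7.04 − (1.44)² = 4.9664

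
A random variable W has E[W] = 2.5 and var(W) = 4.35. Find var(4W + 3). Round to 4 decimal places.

69.6000

var(4W + 3) = (4)²·var(W) = 16·4.35 = 69.6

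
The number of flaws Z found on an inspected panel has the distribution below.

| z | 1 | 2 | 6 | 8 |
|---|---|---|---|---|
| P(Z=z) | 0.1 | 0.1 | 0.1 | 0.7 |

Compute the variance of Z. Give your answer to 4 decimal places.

E[Z] = (1)(0.1) + (2)(0.1) + (6)(0.1) + (8)(0.7) = 6.5
E[Z²] = (1)²(0.1) + (2)²(0.1) + (6)²(0.1) + (8)²(0.7) = 48.9
Var(Z) = E[Z²] − (E[Z])² = 48.9 − (6.5)² = 6.65

6.6500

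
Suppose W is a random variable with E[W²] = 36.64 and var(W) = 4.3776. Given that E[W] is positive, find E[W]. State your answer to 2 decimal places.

5.68

(E[W])² = E[W²] − var(W) = 36.64 − 4.3776 = 32.2624
E[W] = √32.2624 = 5.68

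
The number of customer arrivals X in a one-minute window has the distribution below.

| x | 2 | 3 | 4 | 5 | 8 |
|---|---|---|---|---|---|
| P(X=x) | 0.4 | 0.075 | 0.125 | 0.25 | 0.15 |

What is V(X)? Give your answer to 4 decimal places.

E[X] = (2)(0.4) + (3)(0.075) + (4)(0.125) + (5)(0.25) + (8)(0.15) = 3.975
E[X²] = (2)²(0.4) + (3)²(0.075) + (4)²(0.125) + (5)²(0.25) + (8)²(0.15) = 20.125
V(X) = E[X²] − (E[X])² = 20.125 − (3.975)² = 4.324375

4.3244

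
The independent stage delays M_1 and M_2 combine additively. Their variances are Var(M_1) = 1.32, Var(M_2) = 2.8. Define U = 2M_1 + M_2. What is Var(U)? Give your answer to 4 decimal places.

8.0800

By independence, Var(U) = (2)²Var(M_1) + (1)²Var(M_2)
= (2)²·1.32 + (1)²·2.8 = 8.08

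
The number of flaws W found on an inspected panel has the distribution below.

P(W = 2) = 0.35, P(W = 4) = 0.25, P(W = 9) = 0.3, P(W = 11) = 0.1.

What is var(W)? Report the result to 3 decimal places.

E[W] = (2)(0.35) + (4)(0.25) + (9)(0.3) + (11)(0.1) = 5.5
E[W²] = (2)²(0.35) + (4)²(0.25) + (9)²(0.3) + (11)²(0.1) = 41.8
var(W) = E[W²] − (E[W])² = 41.8 − (5.5)² = 11.55

11.550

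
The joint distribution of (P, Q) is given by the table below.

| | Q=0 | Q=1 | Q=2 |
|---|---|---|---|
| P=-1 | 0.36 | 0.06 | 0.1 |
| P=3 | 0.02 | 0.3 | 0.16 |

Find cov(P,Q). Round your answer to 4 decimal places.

E[P] = 0.92,  E[Q] = 0.88
E[PQ] = 1.6
cov(P,Q) = E[PQ] − E[P]E[Q] = 1.6 − (0.92)(0.88) = 0.7904

0.7904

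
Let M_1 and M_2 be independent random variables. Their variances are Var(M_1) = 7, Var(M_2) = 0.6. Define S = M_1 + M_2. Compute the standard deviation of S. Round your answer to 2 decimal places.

By independence, Var(S) = (1)²Var(M_1) + (1)²Var(M_2)
= (1)²·7 + (1)²·0.6 = 7.6
sd(S) = √7.6 ≈ 2.76

2.76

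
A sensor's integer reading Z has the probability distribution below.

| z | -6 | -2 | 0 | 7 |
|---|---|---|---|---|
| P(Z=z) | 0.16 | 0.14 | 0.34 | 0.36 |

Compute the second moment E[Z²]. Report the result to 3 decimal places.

23.960

E[Z²] = (-6)²(0.16) + (-2)²(0.14) + (0)²(0.34) + (7)²(0.36) = 23.96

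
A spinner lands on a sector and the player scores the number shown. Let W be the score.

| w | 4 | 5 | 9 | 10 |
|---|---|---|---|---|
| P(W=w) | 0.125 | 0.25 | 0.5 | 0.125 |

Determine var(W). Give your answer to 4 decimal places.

E[W] = (4)(0.125) + (5)(0.25) + (9)(0.5) + (10)(0.125) = 7.5
E[W²] = (4)²(0.125) + (5)²(0.25) + (9)²(0.5) + (10)²(0.125) = 61.25
var(W) = E[W²] − (E[W])² = 61.25 − (7.5)² = 5

5.0000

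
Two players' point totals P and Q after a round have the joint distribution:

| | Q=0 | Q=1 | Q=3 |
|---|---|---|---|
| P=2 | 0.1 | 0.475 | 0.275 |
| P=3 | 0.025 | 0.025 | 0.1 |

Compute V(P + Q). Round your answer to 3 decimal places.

1.524

E[P] = 2.15,  E[Q] = 1.625,  E[PQ] = 3.575
V(P) = 4.75 − (2.15)² = 0.1275;  V(Q) = 3.875 − (1.625)² = 1.234375
Cov(P,Q) = 3.575 − (2.15)(1.625) = 0.08125
V(P + Q) = (1)²·0.1275 + (1)²·1.234375 + 2·(1)·(1)·0.08125 = 1.524375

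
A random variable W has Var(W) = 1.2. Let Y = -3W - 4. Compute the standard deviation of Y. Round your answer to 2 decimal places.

Var(-3W - 4) = (-3)²·1.2 = 10.8
SD(Y) = √10.8 ≈ 3.29

3.29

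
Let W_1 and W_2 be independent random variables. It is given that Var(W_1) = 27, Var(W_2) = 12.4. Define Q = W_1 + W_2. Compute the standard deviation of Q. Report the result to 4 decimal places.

By independence, Var(Q) = (1)²Var(W_1) + (1)²Var(W_2)
= (1)²·27 + (1)²·12.4 = 39.4
σ(Q) = √39.4 ≈ 6.2769

6.2769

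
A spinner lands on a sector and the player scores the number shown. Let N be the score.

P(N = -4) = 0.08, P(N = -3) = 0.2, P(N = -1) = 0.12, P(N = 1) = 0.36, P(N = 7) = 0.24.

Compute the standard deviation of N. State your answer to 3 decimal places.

3.784

E[N] = (-4)(0.08) + (-3)(0.2) + (-1)(0.12) + (1)(0.36) + (7)(0.24) = 1
E[N²] = (-4)²(0.08) + (-3)²(0.2) + (-1)²(0.12) + (1)²(0.36) + (7)²(0.24) = 15.32
Var(N) = E[N²] − (E[N])² = 15.32 − (1)² = 14.32
σ(N) = √14.32 ≈ 3.784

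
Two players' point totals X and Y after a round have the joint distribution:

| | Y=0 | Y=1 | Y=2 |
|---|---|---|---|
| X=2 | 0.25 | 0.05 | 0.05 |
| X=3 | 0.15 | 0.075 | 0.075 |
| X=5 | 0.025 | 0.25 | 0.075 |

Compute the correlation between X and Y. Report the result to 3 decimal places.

E[X] = 3.35,  E[Y] = 0.775
E[XY] = 2.975
cov(X,Y) = E[XY] − E[X]E[Y] = 2.975 − (3.35)(0.775) = 0.37875
var(X) = 1.6275,  var(Y) = 0.574375
ρ = 0.37875 / √(1.6275·0.574375) ≈ 0.392

0.392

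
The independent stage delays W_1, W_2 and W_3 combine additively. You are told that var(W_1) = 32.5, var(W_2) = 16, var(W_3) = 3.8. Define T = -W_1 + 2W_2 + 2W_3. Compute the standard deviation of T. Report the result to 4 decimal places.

10.5688

By independence, var(T) = (-1)²var(W_1) + (2)²var(W_2) + (2)²var(W_3)
= (-1)²·32.5 + (2)²·16 + (2)²·3.8 = 111.7
sd(T) = √111.7 ≈ 10.5688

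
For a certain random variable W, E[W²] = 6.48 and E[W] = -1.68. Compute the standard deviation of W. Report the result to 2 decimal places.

Var(W) = 6.48 − (-1.68)² = 3.6576
SD(W) = √3.6576 ≈ 1.91

1.91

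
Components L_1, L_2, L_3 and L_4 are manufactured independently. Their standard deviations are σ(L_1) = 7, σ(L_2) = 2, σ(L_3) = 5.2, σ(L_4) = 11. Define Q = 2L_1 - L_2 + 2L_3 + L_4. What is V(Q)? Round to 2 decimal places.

429.16

V(L_1) = 49, V(L_2) = 4, V(L_3) = 27.04, V(L_4) = 121
By independence, V(Q) = (2)²V(L_1) + (-1)²V(L_2) + (2)²V(L_3) + (1)²V(L_4)
= (2)²·49 + (-1)²·4 + (2)²·27.04 + (1)²·121 = 429.16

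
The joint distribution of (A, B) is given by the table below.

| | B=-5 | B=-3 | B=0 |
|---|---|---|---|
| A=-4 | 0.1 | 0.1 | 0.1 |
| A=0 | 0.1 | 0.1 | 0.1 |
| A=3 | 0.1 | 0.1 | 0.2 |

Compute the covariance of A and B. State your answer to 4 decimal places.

0.8000

E[A] = 0,  E[B] = -2.4
E[AB] = 0.8
Cov(A,B) = E[AB] − E[A]E[B] = 0.8 − (0)(-2.4) = 0.8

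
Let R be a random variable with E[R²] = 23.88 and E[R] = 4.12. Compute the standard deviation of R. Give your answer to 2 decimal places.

2.63

V(R) = 23.88 − (4.12)² = 6.9056
SD(R) = √6.9056 ≈ 2.63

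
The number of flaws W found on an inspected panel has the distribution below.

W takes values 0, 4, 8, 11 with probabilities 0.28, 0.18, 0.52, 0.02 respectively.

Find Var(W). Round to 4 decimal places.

12.5700

E[W] = (0)(0.28) + (4)(0.18) + (8)(0.52) + (11)(0.02) = 5.1
E[W²] = (0)²(0.28) + (4)²(0.18) + (8)²(0.52) + (11)²(0.02) = 38.58
Var(W) = E[W²] − (E[W])² = 38.58 − (5.1)² = 12.57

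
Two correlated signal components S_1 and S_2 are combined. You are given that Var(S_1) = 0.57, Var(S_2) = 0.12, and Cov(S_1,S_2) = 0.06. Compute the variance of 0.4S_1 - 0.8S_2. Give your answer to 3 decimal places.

Var(0.4S_1 - 0.8S_2) = (0.4)²·Var(S_1) + (-0.8)²·Var(S_2) + 2·(0.4)·(-0.8)·Cov(S_1,S_2)
= 0.16·0.57 + 0.64·0.12 + -0.64·0.06 = 0.1296

0.130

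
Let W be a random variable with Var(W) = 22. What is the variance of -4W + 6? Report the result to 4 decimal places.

352.0000

Var(-4W + 6) = (-4)²·Var(W) = 16·22 = 352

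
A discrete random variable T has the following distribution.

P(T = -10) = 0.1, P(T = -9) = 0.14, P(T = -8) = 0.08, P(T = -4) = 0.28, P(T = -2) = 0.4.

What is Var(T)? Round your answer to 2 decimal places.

E[T] = (-10)(0.1) + (-9)(0.14) + (-8)(0.08) + (-4)(0.28) + (-2)(0.4) = -4.82
E[T²] = (-10)²(0.1) + (-9)²(0.14) + (-8)²(0.08) + (-4)²(0.28) + (-2)²(0.4) = 32.54
Var(T) = E[T²] − (E[T])² = 32.54 − (-4.82)² = 9.3076

9.31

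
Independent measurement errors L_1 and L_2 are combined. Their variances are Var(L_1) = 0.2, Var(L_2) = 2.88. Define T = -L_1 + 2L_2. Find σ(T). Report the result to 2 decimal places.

By independence, Var(T) = (-1)²Var(L_1) + (2)²Var(L_2)
= (-1)²·0.2 + (2)²·2.88 = 11.72
σ(T) = √11.72 ≈ 3.42

3.42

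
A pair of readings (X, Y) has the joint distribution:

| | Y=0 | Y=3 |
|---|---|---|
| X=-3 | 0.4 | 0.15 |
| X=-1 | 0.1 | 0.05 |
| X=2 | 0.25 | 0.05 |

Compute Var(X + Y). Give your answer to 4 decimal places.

5.9475

E[X] = -1.2,  E[Y] = 0.75,  E[XY] = -1.2
Var(X) = 6.3 − (-1.2)² = 4.86;  Var(Y) = 2.25 − (0.75)² = 1.6875
Cov(X,Y) = -1.2 − (-1.2)(0.75) = -0.3
Var(X + Y) = (1)²·4.86 + (1)²·1.6875 + 2·(1)·(1)·-0.3 = 5.9475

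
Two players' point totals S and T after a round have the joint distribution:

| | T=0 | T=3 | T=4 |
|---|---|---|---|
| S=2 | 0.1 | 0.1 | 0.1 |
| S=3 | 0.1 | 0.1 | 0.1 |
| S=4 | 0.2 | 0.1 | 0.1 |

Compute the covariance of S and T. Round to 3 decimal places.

-0.210

E[S] = 3.1,  E[T] = 2.1
E[ST] = 6.3
cov(S,T) = E[ST] − E[S]E[T] = 6.3 − (3.1)(2.1) = -0.21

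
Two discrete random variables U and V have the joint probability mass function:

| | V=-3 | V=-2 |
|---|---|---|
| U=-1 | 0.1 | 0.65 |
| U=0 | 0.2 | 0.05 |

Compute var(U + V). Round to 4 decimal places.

0.1475

E[U] = -0.75,  E[V] = -2.3,  E[UV] = 1.6
var(U) = 0.75 − (-0.75)² = 0.1875;  var(V) = 5.5 − (-2.3)² = 0.21
Cov(U,V) = 1.6 − (-0.75)(-2.3) = -0.125
var(U + V) = (1)²·0.1875 + (1)²·0.21 + 2·(1)·(1)·-0.125 = 0.1475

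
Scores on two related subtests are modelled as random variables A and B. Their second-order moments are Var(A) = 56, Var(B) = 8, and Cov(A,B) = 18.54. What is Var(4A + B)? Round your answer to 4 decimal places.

1052.3200

Var(4A + B) = (4)²·Var(A) + (1)²·Var(B) + 2·(4)·(1)·Cov(A,B)
= 16·56 + 1·8 + 8·18.54 = 1052.32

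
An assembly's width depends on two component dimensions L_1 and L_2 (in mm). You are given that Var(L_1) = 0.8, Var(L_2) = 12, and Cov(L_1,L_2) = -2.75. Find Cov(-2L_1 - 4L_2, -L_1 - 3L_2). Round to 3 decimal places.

118.100

Cov(-2L_1 - 4L_2, -L_1 - 3L_2) = (-2)(-1)Var(L_1) + (-4)(-3)Var(L_2) + [(-2)(-3) + (-4)(-1)]Cov(L_1,L_2)
= 2·0.8 + 12·12 + 10·-2.75 = 118.1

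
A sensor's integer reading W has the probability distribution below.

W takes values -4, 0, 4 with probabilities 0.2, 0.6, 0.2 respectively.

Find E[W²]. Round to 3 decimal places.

E[W²] = (-4)²(0.2) + (0)²(0.6) + (4)²(0.2) = 6.4

6.400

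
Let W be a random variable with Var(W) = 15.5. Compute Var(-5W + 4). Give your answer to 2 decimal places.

Var(-5W + 4) = (-5)²·Var(W) = 25·15.5 = 387.5

387.50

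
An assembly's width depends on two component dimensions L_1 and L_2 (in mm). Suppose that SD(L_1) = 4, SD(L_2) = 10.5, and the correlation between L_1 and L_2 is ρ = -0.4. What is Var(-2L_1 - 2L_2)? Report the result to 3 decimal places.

370.600

Var(L_1) = (4)² = 16;  Var(L_2) = (10.5)² = 110.25
cov(L_1,L_2) = ρ·SD(L_1)·SD(L_2) = -0.4·4·10.5 = -16.8
Var(-2L_1 - 2L_2) = (-2)²·Var(L_1) + (-2)²·Var(L_2) + 2·(-2)·(-2)·cov(L_1,L_2)
= 4·16 + 4·110.25 + 8·-16.8 = 370.6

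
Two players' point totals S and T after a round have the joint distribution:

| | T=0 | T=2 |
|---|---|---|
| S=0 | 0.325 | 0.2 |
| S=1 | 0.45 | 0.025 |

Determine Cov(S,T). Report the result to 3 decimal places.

-0.164

E[S] = 0.475,  E[T] = 0.45
E[ST] = 0.05
Cov(S,T) = E[ST] − E[S]E[T] = 0.05 − (0.475)(0.45) = -0.16375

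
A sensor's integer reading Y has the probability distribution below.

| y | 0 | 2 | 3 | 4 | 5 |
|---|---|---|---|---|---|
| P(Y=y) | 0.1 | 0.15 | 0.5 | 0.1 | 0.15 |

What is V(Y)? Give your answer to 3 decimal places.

1.748

E[Y] = (0)(0.1) + (2)(0.15) + (3)(0.5) + (4)(0.1) + (5)(0.15) = 2.95
E[Y²] = (0)²(0.1) + (2)²(0.15) + (3)²(0.5) + (4)²(0.1) + (5)²(0.15) = 10.45
V(Y) = E[Y²] − (E[Y])² = 10.45 − (2.95)² = 1.7475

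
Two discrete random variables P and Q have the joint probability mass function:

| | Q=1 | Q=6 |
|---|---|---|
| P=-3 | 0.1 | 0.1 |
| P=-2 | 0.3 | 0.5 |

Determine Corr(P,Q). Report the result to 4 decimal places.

0.1021

E[P] = -2.2,  E[Q] = 4
E[PQ] = -8.7
cov(P,Q) = E[PQ] − E[P]E[Q] = -8.7 − (-2.2)(4) = 0.1
var(P) = 0.16,  var(Q) = 6
ρ = 0.1 / √(0.16·6) ≈ 0.1021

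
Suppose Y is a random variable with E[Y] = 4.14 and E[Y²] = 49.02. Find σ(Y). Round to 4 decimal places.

Var(Y) = 49.02 − (4.14)² = 31.8804
σ(Y) = √31.8804 ≈ 5.6463

5.6463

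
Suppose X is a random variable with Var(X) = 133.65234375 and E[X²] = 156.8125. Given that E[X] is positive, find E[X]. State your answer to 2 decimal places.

4.81

(E[X])² = E[X²] − Var(X) = 156.8125 − 133.65234375 = 23.16015625
E[X] = √23.16015625 = 4.8125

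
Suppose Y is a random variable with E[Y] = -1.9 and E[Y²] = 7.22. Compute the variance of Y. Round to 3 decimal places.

var(Y) = 7.22 − (-1.9)² = 3.61

3.610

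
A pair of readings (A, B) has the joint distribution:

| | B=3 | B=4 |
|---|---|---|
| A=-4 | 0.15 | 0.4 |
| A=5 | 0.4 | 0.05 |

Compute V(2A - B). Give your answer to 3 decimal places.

85.928

E[A] = 0.05,  E[B] = 3.45,  E[AB] = -1.2
V(A) = 20.05 − (0.05)² = 20.0475;  V(B) = 12.15 − (3.45)² = 0.2475
Cov(A,B) = -1.2 − (0.05)(3.45) = -1.3725
V(2A - B) = (2)²·20.0475 + (-1)²·0.2475 + 2·(2)·(-1)·-1.3725 = 85.9275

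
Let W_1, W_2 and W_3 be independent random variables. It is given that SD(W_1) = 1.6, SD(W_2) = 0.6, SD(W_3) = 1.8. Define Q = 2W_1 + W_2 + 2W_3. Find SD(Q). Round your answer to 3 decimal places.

4.854

Var(W_1) = 2.56, Var(W_2) = 0.36, Var(W_3) = 3.24
By independence, Var(Q) = (2)²Var(W_1) + (1)²Var(W_2) + (2)²Var(W_3)
= (2)²·2.56 + (1)²·0.36 + (2)²·3.24 = 23.56
SD(Q) = √23.56 ≈ 4.854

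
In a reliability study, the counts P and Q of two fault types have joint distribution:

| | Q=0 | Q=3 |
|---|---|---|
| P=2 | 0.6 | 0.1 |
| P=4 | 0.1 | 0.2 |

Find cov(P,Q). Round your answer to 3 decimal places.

0.660

E[P] = 2.6,  E[Q] = 0.9
E[PQ] = 3
cov(P,Q) = E[PQ] − E[P]E[Q] = 3 − (2.6)(0.9) = 0.66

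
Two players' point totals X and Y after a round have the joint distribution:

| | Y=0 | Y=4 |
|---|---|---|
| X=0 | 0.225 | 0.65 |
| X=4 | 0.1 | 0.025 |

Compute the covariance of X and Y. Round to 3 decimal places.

-0.950

E[X] = 0.5,  E[Y] = 2.7
E[XY] = 0.4
Cov(X,Y) = E[XY] − E[X]E[Y] = 0.4 − (0.5)(2.7) = -0.95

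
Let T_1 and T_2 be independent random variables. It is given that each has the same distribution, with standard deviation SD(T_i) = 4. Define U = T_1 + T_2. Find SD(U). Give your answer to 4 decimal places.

5.6569

Var(T_i) = (4)² = 16
By independence, Var(U) = (1)²Var(T_1) + (1)²Var(T_2)
= (1)²·16 + (1)²·16 = 32
SD(U) = √32 ≈ 5.6569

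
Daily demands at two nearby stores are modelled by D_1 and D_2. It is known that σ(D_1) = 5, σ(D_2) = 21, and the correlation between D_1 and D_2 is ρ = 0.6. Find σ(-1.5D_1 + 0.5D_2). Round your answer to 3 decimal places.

8.485

Var(D_1) = (5)² = 25;  Var(D_2) = (21)² = 441
Cov(D_1,D_2) = ρ·σ(D_1)·σ(D_2) = 0.6·5·21 = 63
Var(-1.5D_1 + 0.5D_2) = (-1.5)²·Var(D_1) + (0.5)²·Var(D_2) + 2·(-1.5)·(0.5)·Cov(D_1,D_2)
= 2.25·25 + 0.25·441 + -1.5·63 = 72
σ(-1.5D_1 + 0.5D_2) = √72 ≈ 8.485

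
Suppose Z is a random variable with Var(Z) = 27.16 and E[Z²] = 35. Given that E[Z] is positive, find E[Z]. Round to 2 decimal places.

(E[Z])² = E[Z²] − Var(Z) = 35 − 27.16 = 7.84
E[Z] = √7.84 = 2.8

2.80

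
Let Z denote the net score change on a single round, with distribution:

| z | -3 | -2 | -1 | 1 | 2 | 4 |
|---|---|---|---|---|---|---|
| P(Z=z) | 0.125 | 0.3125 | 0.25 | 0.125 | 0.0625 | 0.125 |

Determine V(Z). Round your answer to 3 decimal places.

E[Z] = (-3)(0.125) + (-2)(0.3125) + (-1)(0.25) + (1)(0.125) + (2)(0.0625) + (4)(0.125) = -0.5
E[Z²] = (-3)²(0.125) + (-2)²(0.3125) + (-1)²(0.25) + (1)²(0.125) + (2)²(0.0625) + (4)²(0.125) = 5
V(Z) = E[Z²] − (E[Z])² = 5 − (-0.5)² = 4.75

4.750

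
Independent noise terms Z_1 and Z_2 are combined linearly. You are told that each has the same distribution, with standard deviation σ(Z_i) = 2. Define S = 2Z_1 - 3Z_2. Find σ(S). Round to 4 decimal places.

7.2111

Var(Z_i) = (2)² = 4
By independence, Var(S) = (2)²Var(Z_1) + (-3)²Var(Z_2)
= (2)²·4 + (-3)²·4 = 52
σ(S) = √52 ≈ 7.2111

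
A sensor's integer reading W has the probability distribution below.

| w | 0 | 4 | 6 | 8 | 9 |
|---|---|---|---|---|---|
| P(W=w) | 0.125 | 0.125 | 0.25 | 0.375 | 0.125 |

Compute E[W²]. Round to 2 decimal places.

E[W²] = (0)²(0.125) + (4)²(0.125) + (6)²(0.25) + (8)²(0.375) + (9)²(0.125) = 45.125

45.13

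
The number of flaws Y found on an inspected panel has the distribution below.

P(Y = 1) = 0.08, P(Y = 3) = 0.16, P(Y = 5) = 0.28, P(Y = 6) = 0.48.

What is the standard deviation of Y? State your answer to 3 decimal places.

E[Y] = (1)(0.08) + (3)(0.16) + (5)(0.28) + (6)(0.48) = 4.84
E[Y²] = (1)²(0.08) + (3)²(0.16) + (5)²(0.28) + (6)²(0.48) = 25.8
V(Y) = E[Y²] − (E[Y])² = 25.8 − (4.84)² = 2.3744
σ(Y) = √2.3744 ≈ 1.541

1.541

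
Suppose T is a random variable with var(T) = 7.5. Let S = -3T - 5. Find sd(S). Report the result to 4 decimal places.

8.2158

var(-3T - 5) = (-3)²·7.5 = 67.5
sd(S) = √67.5 ≈ 8.2158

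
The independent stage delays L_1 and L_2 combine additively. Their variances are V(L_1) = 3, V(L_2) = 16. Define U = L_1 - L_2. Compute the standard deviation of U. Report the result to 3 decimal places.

4.359

By independence, V(U) = (1)²V(L_1) + (-1)²V(L_2)
= (1)²·3 + (-1)²·16 = 19
σ(U) = √19 ≈ 4.359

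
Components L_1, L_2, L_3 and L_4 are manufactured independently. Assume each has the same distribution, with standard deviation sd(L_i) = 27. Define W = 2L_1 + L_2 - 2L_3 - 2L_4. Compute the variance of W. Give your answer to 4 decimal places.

Var(L_i) = (27)² = 729
By independence, Var(W) = (2)²Var(L_1) + (1)²Var(L_2) + (-2)²Var(L_3) + (-2)²Var(L_4)
= (2)²·729 + (1)²·729 + (-2)²·729 + (-2)²·729 = 9477

9477.0000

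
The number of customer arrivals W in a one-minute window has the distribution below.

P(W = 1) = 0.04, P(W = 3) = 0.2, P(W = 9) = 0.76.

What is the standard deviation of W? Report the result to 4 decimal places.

E[W] = (1)(0.04) + (3)(0.2) + (9)(0.76) = 7.48
E[W²] = (1)²(0.04) + (3)²(0.2) + (9)²(0.76) = 63.4
Var(W) = E[W²] − (E[W])² = 63.4 − (7.48)² = 7.4496
σ(W) = √7.4496 ≈ 2.7294

2.7294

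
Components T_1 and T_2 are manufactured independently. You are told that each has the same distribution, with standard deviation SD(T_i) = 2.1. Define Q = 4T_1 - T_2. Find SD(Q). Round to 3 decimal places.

8.659

V(T_i) = (2.1)² = 4.41
By independence, V(Q) = (4)²V(T_1) + (-1)²V(T_2)
= (4)²·4.41 + (-1)²·4.41 = 74.97
SD(Q) = √74.97 ≈ 8.659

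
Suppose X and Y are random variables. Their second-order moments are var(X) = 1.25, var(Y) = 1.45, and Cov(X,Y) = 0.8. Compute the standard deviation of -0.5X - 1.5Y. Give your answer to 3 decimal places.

2.185

var(-0.5X - 1.5Y) = (-0.5)²·var(X) + (-1.5)²·var(Y) + 2·(-0.5)·(-1.5)·Cov(X,Y)
= 0.25·1.25 + 2.25·1.45 + 1.5·0.8 = 4.775
σ(-0.5X - 1.5Y) = √4.775 ≈ 2.185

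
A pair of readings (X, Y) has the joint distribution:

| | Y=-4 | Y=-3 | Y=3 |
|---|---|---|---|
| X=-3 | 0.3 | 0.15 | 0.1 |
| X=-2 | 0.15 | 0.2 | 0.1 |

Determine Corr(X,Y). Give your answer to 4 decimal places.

E[X] = -2.55,  E[Y] = -2.25
E[XY] = 5.85
Cov(X,Y) = E[XY] − E[X]E[Y] = 5.85 − (-2.55)(-2.25) = 0.1125
V(X) = 0.2475,  V(Y) = 7.0875
ρ = 0.1125 / √(0.2475·7.0875) ≈ 0.0849

0.0849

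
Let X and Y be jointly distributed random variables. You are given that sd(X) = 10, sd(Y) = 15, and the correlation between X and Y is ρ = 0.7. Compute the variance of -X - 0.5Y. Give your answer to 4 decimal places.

V(X) = (10)² = 100;  V(Y) = (15)² = 225
Cov(X,Y) = ρ·sd(X)·sd(Y) = 0.7·10·15 = 105
V(-X - 0.5Y) = (-1)²·V(X) + (-0.5)²·V(Y) + 2·(-1)·(-0.5)·Cov(X,Y)
= 1·100 + 0.25·225 + 1·105 = 261.25

261.2500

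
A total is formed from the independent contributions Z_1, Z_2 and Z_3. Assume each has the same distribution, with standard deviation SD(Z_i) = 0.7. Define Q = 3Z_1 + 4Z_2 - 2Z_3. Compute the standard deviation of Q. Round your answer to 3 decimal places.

3.770

V(Z_i) = (0.7)² = 0.49
By independence, V(Q) = (3)²V(Z_1) + (4)²V(Z_2) + (-2)²V(Z_3)
= (3)²·0.49 + (4)²·0.49 + (-2)²·0.49 = 14.21
SD(Q) = √14.21 ≈ 3.770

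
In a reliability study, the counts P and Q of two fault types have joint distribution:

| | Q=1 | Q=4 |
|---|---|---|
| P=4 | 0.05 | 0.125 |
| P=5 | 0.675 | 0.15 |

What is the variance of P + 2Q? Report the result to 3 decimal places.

6.399

E[P] = 4.825,  E[Q] = 1.825,  E[PQ] = 8.575
Var(P) = 23.425 − (4.825)² = 0.144375;  Var(Q) = 5.125 − (1.825)² = 1.794375
cov(P,Q) = 8.575 − (4.825)(1.825) = -0.230625
Var(P + 2Q) = (1)²·0.144375 + (2)²·1.794375 + 2·(1)·(2)·-0.230625 = 6.399375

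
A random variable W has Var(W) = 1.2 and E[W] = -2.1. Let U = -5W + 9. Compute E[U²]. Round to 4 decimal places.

E[-5W + 9] = -5·-2.1 + 9 = 19.5
Var(-5W + 9) = (-5)²·1.2 = 30
E[U²] = Var(U) + (E[U])² = 30 + (19.5)² = 410.25

410.2500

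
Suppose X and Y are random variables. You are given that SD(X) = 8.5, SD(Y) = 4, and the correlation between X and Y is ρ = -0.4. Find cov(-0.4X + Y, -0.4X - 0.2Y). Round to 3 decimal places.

12.712

var(X) = (8.5)² = 72.25;  var(Y) = (4)² = 16
cov(X,Y) = ρ·SD(X)·SD(Y) = -0.4·8.5·4 = -13.6
cov(-0.4X + Y, -0.4X - 0.2Y) = (-0.4)(-0.4)var(X) + (1)(-0.2)var(Y) + [(-0.4)(-0.2) + (1)(-0.4)]cov(X,Y)
= 0.16·72.25 + -0.2·16 + -0.32·-13.6 = 12.712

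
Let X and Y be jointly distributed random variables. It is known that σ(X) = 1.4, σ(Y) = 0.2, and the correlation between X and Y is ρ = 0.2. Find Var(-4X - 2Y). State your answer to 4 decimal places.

Var(X) = (1.4)² = 1.96;  Var(Y) = (0.2)² = 0.04
Cov(X,Y) = ρ·σ(X)·σ(Y) = 0.2·1.4·0.2 = 0.056
Var(-4X - 2Y) = (-4)²·Var(X) + (-2)²·Var(Y) + 2·(-4)·(-2)·Cov(X,Y)
= 16·1.96 + 4·0.04 + 16·0.056 = 32.416

32.4160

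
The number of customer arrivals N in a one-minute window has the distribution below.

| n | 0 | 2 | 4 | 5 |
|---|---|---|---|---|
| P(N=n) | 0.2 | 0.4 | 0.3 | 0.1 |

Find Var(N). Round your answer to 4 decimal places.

2.6500

E[N] = (0)(0.2) + (2)(0.4) + (4)(0.3) + (5)(0.1) = 2.5
E[N²] = (0)²(0.2) + (2)²(0.4) + (4)²(0.3) + (5)²(0.1) = 8.9
Var(N) = E[N²] − (E[N])² = 8.9 − (2.5)² = 2.65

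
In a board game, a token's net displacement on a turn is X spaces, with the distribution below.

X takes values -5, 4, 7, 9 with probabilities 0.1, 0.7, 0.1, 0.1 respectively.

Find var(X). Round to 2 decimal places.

E[X] = (-5)(0.1) + (4)(0.7) + (7)(0.1) + (9)(0.1) = 3.9
E[X²] = (-5)²(0.1) + (4)²(0.7) + (7)²(0.1) + (9)²(0.1) = 26.7
var(X) = E[X²] − (E[X])² = 26.7 − (3.9)² = 11.49

11.49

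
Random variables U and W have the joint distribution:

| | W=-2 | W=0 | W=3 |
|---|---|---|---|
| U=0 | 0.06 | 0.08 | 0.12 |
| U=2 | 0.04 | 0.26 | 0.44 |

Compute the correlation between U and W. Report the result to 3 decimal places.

E[U] = 1.48,  E[W] = 1.48
E[UW] = 2.48
Cov(U,W) = E[UW] − E[U]E[W] = 2.48 − (1.48)(1.48) = 0.2896
Var(U) = 0.7696,  Var(W) = 3.2496
ρ = 0.2896 / √(0.7696·3.2496) ≈ 0.183

0.183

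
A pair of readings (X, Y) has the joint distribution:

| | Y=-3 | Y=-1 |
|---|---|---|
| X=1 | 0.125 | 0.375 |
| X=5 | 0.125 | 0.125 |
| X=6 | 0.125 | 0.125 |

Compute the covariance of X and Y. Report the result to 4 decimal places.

-0.5625

E[X] = 3.25,  E[Y] = -1.75
E[XY] = -6.25
Cov(X,Y) = E[XY] − E[X]E[Y] = -6.25 − (3.25)(-1.75) = -0.5625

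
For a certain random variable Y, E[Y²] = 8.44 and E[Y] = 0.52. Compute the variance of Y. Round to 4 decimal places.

8.1696

var(Y) = 8.44 − (0.52)² = 8.1696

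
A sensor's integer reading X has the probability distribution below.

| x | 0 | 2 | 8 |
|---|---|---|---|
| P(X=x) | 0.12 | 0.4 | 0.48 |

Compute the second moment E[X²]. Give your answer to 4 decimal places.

32.3200

E[X²] = (0)²(0.12) + (2)²(0.4) + (8)²(0.48) = 32.32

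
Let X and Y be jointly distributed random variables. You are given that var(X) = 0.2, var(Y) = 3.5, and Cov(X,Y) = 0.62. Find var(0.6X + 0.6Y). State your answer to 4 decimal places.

var(0.6X + 0.6Y) = (0.6)²·var(X) + (0.6)²·var(Y) + 2·(0.6)·(0.6)·Cov(X,Y)
= 0.36·0.2 + 0.36·3.5 + 0.72·0.62 = 1.7784

1.7784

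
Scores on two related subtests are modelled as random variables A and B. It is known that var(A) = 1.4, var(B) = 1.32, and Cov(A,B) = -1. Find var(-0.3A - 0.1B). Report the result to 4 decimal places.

var(-0.3A - 0.1B) = (-0.3)²·var(A) + (-0.1)²·var(B) + 2·(-0.3)·(-0.1)·Cov(A,B)
= 0.09·1.4 + 0.01·1.32 + 0.06·-1 = 0.0792

0.0792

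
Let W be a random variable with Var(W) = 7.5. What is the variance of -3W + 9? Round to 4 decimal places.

67.5000

Var(-3W + 9) = (-3)²·Var(W) = 9·7.5 = 67.5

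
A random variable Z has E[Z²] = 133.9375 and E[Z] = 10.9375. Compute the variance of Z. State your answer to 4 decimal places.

14.3086

V(Z) = 133.9375 − (10.9375)² = 14.30859375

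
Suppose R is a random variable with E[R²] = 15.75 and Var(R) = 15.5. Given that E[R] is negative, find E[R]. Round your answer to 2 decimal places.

(E[R])² = E[R²] − Var(R) = 15.75 − 15.5 = 0.25
E[R] = −√0.25 = -0.5

-0.50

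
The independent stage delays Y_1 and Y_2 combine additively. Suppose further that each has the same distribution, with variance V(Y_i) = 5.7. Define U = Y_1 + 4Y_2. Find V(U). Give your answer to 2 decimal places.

96.90

By independence, V(U) = (1)²V(Y_1) + (4)²V(Y_2)
= (1)²·5.7 + (4)²·5.7 = 96.9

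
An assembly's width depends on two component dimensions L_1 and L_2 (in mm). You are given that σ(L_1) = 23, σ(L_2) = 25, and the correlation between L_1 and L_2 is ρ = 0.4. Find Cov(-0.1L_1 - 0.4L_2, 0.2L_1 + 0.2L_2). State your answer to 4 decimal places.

var(L_1) = (23)² = 529;  var(L_2) = (25)² = 625
Cov(L_1,L_2) = ρ·σ(L_1)·σ(L_2) = 0.4·23·25 = 230
Cov(-0.1L_1 - 0.4L_2, 0.2L_1 + 0.2L_2) = (-0.1)(0.2)var(L_1) + (-0.4)(0.2)var(L_2) + [(-0.1)(0.2) + (-0.4)(0.2)]Cov(L_1,L_2)
= -0.02·529 + -0.08·625 + -0.1·230 = -83.58

-83.5800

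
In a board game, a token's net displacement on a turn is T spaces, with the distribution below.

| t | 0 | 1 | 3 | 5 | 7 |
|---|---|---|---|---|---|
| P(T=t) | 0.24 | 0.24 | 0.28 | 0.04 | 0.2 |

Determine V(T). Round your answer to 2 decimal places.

E[T] = (0)(0.24) + (1)(0.24) + (3)(0.28) + (5)(0.04) + (7)(0.2) = 2.68
E[T²] = (0)²(0.24) + (1)²(0.24) + (3)²(0.28) + (5)²(0.04) + (7)²(0.2) = 13.56
V(T) = E[T²] − (E[T])² = 13.56 − (2.68)² = 6.3776

6.38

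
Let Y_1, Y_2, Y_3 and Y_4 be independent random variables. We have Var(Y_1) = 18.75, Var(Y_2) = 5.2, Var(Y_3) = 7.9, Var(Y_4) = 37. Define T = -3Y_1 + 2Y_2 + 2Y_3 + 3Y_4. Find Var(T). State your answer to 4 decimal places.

By independence, Var(T) = (-3)²Var(Y_1) + (2)²Var(Y_2) + (2)²Var(Y_3) + (3)²Var(Y_4)
= (-3)²·18.75 + (2)²·5.2 + (2)²·7.9 + (3)²·37 = 554.15

554.1500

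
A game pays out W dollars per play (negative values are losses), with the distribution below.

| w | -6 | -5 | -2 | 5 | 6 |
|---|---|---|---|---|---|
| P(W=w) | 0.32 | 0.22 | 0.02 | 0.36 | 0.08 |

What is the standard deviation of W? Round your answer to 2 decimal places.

5.33

E[W] = (-6)(0.32) + (-5)(0.22) + (-2)(0.02) + (5)(0.36) + (6)(0.08) = -0.78
E[W²] = (-6)²(0.32) + (-5)²(0.22) + (-2)²(0.02) + (5)²(0.36) + (6)²(0.08) = 28.98
V(W) = E[W²] − (E[W])² = 28.98 − (-0.78)² = 28.3716
sd(W) = √28.3716 ≈ 5.33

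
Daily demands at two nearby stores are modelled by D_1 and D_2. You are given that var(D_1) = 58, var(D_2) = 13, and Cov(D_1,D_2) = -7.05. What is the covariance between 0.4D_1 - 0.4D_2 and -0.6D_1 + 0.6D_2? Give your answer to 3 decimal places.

Cov(0.4D_1 - 0.4D_2, -0.6D_1 + 0.6D_2) = (0.4)(-0.6)var(D_1) + (-0.4)(0.6)var(D_2) + [(0.4)(0.6) + (-0.4)(-0.6)]Cov(D_1,D_2)
= -0.24·58 + -0.24·13 + 0.48·-7.05 = -20.424

-20.424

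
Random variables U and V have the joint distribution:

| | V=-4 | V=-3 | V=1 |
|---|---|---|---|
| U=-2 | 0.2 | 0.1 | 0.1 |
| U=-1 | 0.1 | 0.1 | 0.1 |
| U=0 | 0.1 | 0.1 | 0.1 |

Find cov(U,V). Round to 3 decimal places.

E[U] = -1.1,  E[V] = -2.2
E[UV] = 2.6
cov(U,V) = E[UV] − E[U]E[V] = 2.6 − (-1.1)(-2.2) = 0.18

0.180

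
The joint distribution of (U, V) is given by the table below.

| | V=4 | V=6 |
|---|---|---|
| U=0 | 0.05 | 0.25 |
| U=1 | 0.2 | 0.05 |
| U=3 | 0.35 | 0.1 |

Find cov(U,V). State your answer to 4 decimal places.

-0.5800

E[U] = 1.6,  E[V] = 4.8
E[UV] = 7.1
cov(U,V) = E[UV] − E[U]E[V] = 7.1 − (1.6)(4.8) = -0.58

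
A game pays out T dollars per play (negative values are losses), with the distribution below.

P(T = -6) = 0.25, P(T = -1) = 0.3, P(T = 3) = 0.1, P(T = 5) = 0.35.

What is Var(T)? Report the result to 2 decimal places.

18.89

E[T] = (-6)(0.25) + (-1)(0.3) + (3)(0.1) + (5)(0.35) = 0.25
E[T²] = (-6)²(0.25) + (-1)²(0.3) + (3)²(0.1) + (5)²(0.35) = 18.95
Var(T) = E[T²] − (E[T])² = 18.95 − (0.25)² = 18.8875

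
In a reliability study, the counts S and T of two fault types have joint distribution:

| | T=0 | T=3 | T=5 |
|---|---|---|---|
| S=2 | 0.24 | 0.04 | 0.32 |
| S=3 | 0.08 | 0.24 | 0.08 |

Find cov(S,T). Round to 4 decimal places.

E[S] = 2.4,  E[T] = 2.84
E[ST] = 6.8
cov(S,T) = E[ST] − E[S]E[T] = 6.8 − (2.4)(2.84) = -0.016

-0.0160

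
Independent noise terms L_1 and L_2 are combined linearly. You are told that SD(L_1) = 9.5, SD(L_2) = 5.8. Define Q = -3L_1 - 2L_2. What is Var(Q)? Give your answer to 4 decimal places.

Var(L_1) = 90.25, Var(L_2) = 33.64
By independence, Var(Q) = (-3)²Var(L_1) + (-2)²Var(L_2)
= (-3)²·90.25 + (-2)²·33.64 = 946.81

946.8100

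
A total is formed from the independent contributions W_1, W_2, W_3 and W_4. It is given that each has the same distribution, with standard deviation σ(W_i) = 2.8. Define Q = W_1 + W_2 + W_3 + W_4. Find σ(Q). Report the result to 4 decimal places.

5.6000

var(W_i) = (2.8)² = 7.84
By independence, var(Q) = (1)²var(W_1) + (1)²var(W_2) + (1)²var(W_3) + (1)²var(W_4)
= (1)²·7.84 + (1)²·7.84 + (1)²·7.84 + (1)²·7.84 = 31.36
σ(Q) = √31.36 ≈ 5.6000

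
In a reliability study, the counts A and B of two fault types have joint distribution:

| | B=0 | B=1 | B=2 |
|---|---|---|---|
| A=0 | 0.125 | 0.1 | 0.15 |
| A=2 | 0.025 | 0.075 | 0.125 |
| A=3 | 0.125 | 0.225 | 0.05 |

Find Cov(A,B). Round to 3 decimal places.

-0.108

E[A] = 1.65,  E[B] = 1.05
E[AB] = 1.625
Cov(A,B) = E[AB] − E[A]E[B] = 1.625 − (1.65)(1.05) = -0.1075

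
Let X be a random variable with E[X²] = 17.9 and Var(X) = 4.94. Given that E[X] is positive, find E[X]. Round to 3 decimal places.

3.600

(E[X])² = E[X²] − Var(X) = 17.9 − 4.94 = 12.96
E[X] = √12.96 = 3.6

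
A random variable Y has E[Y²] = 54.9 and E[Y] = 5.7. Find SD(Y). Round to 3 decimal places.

4.734

Var(Y) = 54.9 − (5.7)² = 22.41
SD(Y) = √22.41 ≈ 4.734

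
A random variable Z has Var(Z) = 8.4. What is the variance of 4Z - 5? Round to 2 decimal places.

134.40

Var(4Z - 5) = (4)²·Var(Z) = 16·8.4 = 134.4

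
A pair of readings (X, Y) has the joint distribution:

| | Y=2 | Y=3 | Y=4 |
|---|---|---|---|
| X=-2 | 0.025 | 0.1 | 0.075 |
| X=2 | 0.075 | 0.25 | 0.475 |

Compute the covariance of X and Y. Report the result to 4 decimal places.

E[X] = 1.2,  E[Y] = 3.45
E[XY] = 4.3
cov(X,Y) = E[XY] − E[X]E[Y] = 4.3 − (1.2)(3.45) = 0.16

0.1600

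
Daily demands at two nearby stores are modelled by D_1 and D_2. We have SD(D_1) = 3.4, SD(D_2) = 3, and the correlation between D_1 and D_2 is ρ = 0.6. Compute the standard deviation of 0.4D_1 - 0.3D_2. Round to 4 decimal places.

Var(D_1) = (3.4)² = 11.56;  Var(D_2) = (3)² = 9
Cov(D_1,D_2) = ρ·SD(D_1)·SD(D_2) = 0.6·3.4·3 = 6.12
Var(0.4D_1 - 0.3D_2) = (0.4)²·Var(D_1) + (-0.3)²·Var(D_2) + 2·(0.4)·(-0.3)·Cov(D_1,D_2)
= 0.16·11.56 + 0.09·9 + -0.24·6.12 = 1.1908
SD(0.4D_1 - 0.3D_2) = √1.1908 ≈ 1.0912

1.0912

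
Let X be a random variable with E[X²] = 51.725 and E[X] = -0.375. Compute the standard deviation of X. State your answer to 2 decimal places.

7.18

Var(X) = 51.725 − (-0.375)² = 51.584375
sd(X) = √51.584375 ≈ 7.18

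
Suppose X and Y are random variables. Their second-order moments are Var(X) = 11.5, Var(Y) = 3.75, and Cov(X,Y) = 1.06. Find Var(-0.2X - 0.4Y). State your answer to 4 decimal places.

Var(-0.2X - 0.4Y) = (-0.2)²·Var(X) + (-0.4)²·Var(Y) + 2·(-0.2)·(-0.4)·Cov(X,Y)
= 0.04·11.5 + 0.16·3.75 + 0.16·1.06 = 1.2296

1.2296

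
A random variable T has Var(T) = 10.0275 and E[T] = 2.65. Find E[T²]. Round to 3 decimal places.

17.050

E[T²] = Var(T) + (E[T])² = 10.0275 + (2.65)² = 17.05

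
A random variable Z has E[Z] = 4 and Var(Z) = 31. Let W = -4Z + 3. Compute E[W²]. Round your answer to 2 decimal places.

665.00

E[-4Z + 3] = -4·4 + 3 = -13
Var(-4Z + 3) = (-4)²·31 = 496
E[W²] = Var(W) + (E[W])² = 496 + (-13)² = 665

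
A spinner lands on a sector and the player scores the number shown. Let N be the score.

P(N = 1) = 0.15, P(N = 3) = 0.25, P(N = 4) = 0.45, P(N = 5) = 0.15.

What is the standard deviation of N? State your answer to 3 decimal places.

1.203

E[N] = (1)(0.15) + (3)(0.25) + (4)(0.45) + (5)(0.15) = 3.45
E[N²] = (1)²(0.15) + (3)²(0.25) + (4)²(0.45) + (5)²(0.15) = 13.35
var(N) = E[N²] − (E[N])² = 13.35 − (3.45)² = 1.4475
σ(N) = √1.4475 ≈ 1.203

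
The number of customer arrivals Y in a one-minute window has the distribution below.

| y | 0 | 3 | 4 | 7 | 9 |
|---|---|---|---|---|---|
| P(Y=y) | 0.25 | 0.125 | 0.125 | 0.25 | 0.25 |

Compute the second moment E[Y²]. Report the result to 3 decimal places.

E[Y²] = (0)²(0.25) + (3)²(0.125) + (4)²(0.125) + (7)²(0.25) + (9)²(0.25) = 35.625

35.625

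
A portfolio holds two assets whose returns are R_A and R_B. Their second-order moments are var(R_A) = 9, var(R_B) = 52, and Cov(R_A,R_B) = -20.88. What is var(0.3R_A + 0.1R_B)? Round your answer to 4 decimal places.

var(0.3R_A + 0.1R_B) = (0.3)²·var(R_A) + (0.1)²·var(R_B) + 2·(0.3)·(0.1)·Cov(R_A,R_B)
= 0.09·9 + 0.01·52 + 0.06·-20.88 = 0.0772

0.0772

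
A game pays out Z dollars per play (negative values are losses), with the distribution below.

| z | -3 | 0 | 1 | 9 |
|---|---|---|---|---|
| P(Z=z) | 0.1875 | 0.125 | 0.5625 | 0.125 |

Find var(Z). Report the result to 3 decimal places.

E[Z] = (-3)(0.1875) + (0)(0.125) + (1)(0.5625) + (9)(0.125) = 1.125
E[Z²] = (-3)²(0.1875) + (0)²(0.125) + (1)²(0.5625) + (9)²(0.125) = 12.375
var(Z) = E[Z²] − (E[Z])² = 12.375 − (1.125)² = 11.109375

11.109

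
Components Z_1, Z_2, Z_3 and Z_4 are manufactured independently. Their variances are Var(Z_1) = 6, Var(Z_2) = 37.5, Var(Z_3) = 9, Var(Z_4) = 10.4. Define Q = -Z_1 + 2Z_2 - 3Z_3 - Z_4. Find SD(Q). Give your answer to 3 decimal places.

By independence, Var(Q) = (-1)²Var(Z_1) + (2)²Var(Z_2) + (-3)²Var(Z_3) + (-1)²Var(Z_4)
= (-1)²·6 + (2)²·37.5 + (-3)²·9 + (-1)²·10.4 = 247.4
SD(Q) = √247.4 ≈ 15.729

15.729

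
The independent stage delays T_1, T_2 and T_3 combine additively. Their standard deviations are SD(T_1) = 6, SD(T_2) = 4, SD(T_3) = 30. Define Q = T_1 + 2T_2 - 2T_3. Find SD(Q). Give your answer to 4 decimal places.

60.8276

Var(T_1) = 36, Var(T_2) = 16, Var(T_3) = 900
By independence, Var(Q) = (1)²Var(T_1) + (2)²Var(T_2) + (-2)²Var(T_3)
= (1)²·36 + (2)²·16 + (-2)²·900 = 3700
SD(Q) = √3700 ≈ 60.8276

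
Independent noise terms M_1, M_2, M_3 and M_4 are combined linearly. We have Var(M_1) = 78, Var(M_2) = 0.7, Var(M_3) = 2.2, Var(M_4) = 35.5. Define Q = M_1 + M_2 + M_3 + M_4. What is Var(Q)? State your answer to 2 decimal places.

By independence, Var(Q) = (1)²Var(M_1) + (1)²Var(M_2) + (1)²Var(M_3) + (1)²Var(M_4)
= (1)²·78 + (1)²·0.7 + (1)²·2.2 + (1)²·35.5 = 116.4

116.40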